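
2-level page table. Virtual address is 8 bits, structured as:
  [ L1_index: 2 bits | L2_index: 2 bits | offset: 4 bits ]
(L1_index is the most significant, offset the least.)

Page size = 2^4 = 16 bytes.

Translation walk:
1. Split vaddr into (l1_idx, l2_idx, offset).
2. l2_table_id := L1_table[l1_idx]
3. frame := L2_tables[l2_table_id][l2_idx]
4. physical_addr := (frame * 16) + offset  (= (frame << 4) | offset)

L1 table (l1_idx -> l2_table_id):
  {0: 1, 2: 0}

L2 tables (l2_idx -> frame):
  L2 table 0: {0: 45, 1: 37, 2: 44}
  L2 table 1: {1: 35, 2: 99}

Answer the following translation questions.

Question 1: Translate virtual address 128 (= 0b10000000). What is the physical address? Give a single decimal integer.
Answer: 720

Derivation:
vaddr = 128 = 0b10000000
Split: l1_idx=2, l2_idx=0, offset=0
L1[2] = 0
L2[0][0] = 45
paddr = 45 * 16 + 0 = 720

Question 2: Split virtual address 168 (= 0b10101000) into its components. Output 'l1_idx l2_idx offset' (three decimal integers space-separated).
vaddr = 168 = 0b10101000
  top 2 bits -> l1_idx = 2
  next 2 bits -> l2_idx = 2
  bottom 4 bits -> offset = 8

Answer: 2 2 8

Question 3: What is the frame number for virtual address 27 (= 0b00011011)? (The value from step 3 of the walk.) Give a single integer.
Answer: 35

Derivation:
vaddr = 27: l1_idx=0, l2_idx=1
L1[0] = 1; L2[1][1] = 35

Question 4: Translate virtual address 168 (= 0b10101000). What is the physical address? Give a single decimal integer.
Answer: 712

Derivation:
vaddr = 168 = 0b10101000
Split: l1_idx=2, l2_idx=2, offset=8
L1[2] = 0
L2[0][2] = 44
paddr = 44 * 16 + 8 = 712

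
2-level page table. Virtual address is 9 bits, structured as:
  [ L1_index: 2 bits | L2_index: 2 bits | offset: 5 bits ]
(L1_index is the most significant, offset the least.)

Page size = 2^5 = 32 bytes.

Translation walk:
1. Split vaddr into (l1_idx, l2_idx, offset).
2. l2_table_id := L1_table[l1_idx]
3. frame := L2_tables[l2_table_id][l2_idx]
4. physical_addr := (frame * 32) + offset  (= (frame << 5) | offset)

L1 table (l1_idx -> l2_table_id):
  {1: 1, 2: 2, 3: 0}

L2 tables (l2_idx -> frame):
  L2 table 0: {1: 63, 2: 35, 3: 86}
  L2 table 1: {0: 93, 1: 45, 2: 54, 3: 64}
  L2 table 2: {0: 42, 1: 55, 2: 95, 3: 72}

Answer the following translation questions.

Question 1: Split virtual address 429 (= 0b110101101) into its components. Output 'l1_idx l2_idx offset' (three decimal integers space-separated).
Answer: 3 1 13

Derivation:
vaddr = 429 = 0b110101101
  top 2 bits -> l1_idx = 3
  next 2 bits -> l2_idx = 1
  bottom 5 bits -> offset = 13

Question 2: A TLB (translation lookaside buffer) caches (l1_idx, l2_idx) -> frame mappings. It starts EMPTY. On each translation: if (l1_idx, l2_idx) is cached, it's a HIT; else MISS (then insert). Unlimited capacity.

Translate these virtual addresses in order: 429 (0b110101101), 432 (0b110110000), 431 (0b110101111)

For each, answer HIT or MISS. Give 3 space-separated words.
Answer: MISS HIT HIT

Derivation:
vaddr=429: (3,1) not in TLB -> MISS, insert
vaddr=432: (3,1) in TLB -> HIT
vaddr=431: (3,1) in TLB -> HIT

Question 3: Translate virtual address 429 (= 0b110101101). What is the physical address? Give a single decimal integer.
Answer: 2029

Derivation:
vaddr = 429 = 0b110101101
Split: l1_idx=3, l2_idx=1, offset=13
L1[3] = 0
L2[0][1] = 63
paddr = 63 * 32 + 13 = 2029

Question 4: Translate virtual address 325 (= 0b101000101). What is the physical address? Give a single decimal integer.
Answer: 3045

Derivation:
vaddr = 325 = 0b101000101
Split: l1_idx=2, l2_idx=2, offset=5
L1[2] = 2
L2[2][2] = 95
paddr = 95 * 32 + 5 = 3045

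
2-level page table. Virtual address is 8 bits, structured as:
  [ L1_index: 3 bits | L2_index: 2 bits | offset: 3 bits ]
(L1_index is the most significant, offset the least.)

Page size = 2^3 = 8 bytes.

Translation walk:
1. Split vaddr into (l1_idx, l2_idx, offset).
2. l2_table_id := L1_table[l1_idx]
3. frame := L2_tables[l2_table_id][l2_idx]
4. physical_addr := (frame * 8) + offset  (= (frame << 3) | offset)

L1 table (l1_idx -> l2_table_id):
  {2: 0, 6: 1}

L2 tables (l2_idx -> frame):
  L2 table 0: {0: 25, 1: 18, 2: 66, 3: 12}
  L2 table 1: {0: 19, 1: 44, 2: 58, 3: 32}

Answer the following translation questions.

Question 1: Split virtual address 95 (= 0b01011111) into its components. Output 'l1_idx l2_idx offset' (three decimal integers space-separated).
vaddr = 95 = 0b01011111
  top 3 bits -> l1_idx = 2
  next 2 bits -> l2_idx = 3
  bottom 3 bits -> offset = 7

Answer: 2 3 7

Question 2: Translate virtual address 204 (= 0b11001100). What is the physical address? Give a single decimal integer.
Answer: 356

Derivation:
vaddr = 204 = 0b11001100
Split: l1_idx=6, l2_idx=1, offset=4
L1[6] = 1
L2[1][1] = 44
paddr = 44 * 8 + 4 = 356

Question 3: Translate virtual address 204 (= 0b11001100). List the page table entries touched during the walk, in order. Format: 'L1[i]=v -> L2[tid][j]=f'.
Answer: L1[6]=1 -> L2[1][1]=44

Derivation:
vaddr = 204 = 0b11001100
Split: l1_idx=6, l2_idx=1, offset=4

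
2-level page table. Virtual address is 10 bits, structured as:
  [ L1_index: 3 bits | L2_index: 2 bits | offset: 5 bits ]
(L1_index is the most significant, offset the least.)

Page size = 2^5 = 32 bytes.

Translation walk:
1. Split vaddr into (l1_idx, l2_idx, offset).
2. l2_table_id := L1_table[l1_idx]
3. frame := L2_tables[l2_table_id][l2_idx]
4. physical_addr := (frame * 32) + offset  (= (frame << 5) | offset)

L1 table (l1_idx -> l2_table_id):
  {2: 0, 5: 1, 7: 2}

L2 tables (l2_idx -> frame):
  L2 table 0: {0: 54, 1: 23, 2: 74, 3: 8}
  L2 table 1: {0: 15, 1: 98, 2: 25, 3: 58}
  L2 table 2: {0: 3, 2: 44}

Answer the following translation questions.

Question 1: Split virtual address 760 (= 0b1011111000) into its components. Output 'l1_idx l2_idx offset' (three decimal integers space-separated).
vaddr = 760 = 0b1011111000
  top 3 bits -> l1_idx = 5
  next 2 bits -> l2_idx = 3
  bottom 5 bits -> offset = 24

Answer: 5 3 24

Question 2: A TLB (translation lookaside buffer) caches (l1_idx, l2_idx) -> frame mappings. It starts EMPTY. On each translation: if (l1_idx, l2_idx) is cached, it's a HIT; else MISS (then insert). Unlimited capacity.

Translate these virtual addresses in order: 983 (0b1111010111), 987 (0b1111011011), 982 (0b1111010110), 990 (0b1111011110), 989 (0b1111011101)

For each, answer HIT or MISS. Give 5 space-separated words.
vaddr=983: (7,2) not in TLB -> MISS, insert
vaddr=987: (7,2) in TLB -> HIT
vaddr=982: (7,2) in TLB -> HIT
vaddr=990: (7,2) in TLB -> HIT
vaddr=989: (7,2) in TLB -> HIT

Answer: MISS HIT HIT HIT HIT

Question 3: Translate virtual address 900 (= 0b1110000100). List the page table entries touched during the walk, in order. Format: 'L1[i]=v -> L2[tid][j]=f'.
Answer: L1[7]=2 -> L2[2][0]=3

Derivation:
vaddr = 900 = 0b1110000100
Split: l1_idx=7, l2_idx=0, offset=4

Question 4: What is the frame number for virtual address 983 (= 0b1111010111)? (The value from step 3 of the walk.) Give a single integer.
vaddr = 983: l1_idx=7, l2_idx=2
L1[7] = 2; L2[2][2] = 44

Answer: 44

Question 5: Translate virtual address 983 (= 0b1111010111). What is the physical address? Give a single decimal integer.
vaddr = 983 = 0b1111010111
Split: l1_idx=7, l2_idx=2, offset=23
L1[7] = 2
L2[2][2] = 44
paddr = 44 * 32 + 23 = 1431

Answer: 1431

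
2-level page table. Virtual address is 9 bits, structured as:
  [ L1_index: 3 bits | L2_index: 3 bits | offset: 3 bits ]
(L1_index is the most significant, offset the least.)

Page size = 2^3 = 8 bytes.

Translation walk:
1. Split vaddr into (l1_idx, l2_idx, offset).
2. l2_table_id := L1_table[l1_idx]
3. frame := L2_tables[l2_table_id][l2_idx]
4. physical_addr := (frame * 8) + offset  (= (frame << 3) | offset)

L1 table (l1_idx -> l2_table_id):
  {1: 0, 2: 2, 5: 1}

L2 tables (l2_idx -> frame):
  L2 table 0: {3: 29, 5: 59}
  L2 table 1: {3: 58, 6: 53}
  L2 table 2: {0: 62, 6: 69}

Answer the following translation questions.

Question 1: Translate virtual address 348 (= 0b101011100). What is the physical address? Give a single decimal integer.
Answer: 468

Derivation:
vaddr = 348 = 0b101011100
Split: l1_idx=5, l2_idx=3, offset=4
L1[5] = 1
L2[1][3] = 58
paddr = 58 * 8 + 4 = 468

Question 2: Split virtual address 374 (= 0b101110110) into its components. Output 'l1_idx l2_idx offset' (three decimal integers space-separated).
Answer: 5 6 6

Derivation:
vaddr = 374 = 0b101110110
  top 3 bits -> l1_idx = 5
  next 3 bits -> l2_idx = 6
  bottom 3 bits -> offset = 6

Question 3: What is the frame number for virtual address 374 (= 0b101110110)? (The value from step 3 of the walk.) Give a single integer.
Answer: 53

Derivation:
vaddr = 374: l1_idx=5, l2_idx=6
L1[5] = 1; L2[1][6] = 53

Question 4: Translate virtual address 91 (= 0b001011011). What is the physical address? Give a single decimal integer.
vaddr = 91 = 0b001011011
Split: l1_idx=1, l2_idx=3, offset=3
L1[1] = 0
L2[0][3] = 29
paddr = 29 * 8 + 3 = 235

Answer: 235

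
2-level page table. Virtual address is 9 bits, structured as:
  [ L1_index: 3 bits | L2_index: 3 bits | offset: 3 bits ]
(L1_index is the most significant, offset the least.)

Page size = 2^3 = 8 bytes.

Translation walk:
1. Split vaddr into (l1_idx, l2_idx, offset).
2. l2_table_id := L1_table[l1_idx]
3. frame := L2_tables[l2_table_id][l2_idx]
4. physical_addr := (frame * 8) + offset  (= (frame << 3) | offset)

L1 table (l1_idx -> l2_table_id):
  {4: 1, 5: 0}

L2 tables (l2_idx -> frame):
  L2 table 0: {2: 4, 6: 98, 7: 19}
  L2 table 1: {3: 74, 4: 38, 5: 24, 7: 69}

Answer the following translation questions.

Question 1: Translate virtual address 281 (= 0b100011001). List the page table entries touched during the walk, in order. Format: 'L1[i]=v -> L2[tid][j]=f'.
Answer: L1[4]=1 -> L2[1][3]=74

Derivation:
vaddr = 281 = 0b100011001
Split: l1_idx=4, l2_idx=3, offset=1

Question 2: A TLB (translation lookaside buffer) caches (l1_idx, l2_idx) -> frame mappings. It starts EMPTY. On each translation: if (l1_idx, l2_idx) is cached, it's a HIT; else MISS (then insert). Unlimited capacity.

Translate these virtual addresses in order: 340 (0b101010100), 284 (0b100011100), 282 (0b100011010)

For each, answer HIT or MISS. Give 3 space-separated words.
vaddr=340: (5,2) not in TLB -> MISS, insert
vaddr=284: (4,3) not in TLB -> MISS, insert
vaddr=282: (4,3) in TLB -> HIT

Answer: MISS MISS HIT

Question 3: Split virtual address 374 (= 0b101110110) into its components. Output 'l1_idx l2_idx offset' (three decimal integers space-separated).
vaddr = 374 = 0b101110110
  top 3 bits -> l1_idx = 5
  next 3 bits -> l2_idx = 6
  bottom 3 bits -> offset = 6

Answer: 5 6 6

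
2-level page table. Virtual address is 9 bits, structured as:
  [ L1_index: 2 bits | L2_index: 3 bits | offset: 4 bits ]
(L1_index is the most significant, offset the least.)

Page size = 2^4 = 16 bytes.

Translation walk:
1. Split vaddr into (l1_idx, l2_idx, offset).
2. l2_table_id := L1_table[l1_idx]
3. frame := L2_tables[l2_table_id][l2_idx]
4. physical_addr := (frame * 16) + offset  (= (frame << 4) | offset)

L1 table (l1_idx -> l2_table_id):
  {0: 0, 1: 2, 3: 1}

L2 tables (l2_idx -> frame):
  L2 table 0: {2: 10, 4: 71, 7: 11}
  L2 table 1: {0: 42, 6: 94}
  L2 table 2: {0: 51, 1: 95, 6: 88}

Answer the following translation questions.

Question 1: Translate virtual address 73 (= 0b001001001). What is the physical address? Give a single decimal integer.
vaddr = 73 = 0b001001001
Split: l1_idx=0, l2_idx=4, offset=9
L1[0] = 0
L2[0][4] = 71
paddr = 71 * 16 + 9 = 1145

Answer: 1145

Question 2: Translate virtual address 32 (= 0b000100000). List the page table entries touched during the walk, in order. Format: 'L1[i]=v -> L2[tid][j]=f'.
Answer: L1[0]=0 -> L2[0][2]=10

Derivation:
vaddr = 32 = 0b000100000
Split: l1_idx=0, l2_idx=2, offset=0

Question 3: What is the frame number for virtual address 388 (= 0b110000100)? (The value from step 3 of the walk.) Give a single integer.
Answer: 42

Derivation:
vaddr = 388: l1_idx=3, l2_idx=0
L1[3] = 1; L2[1][0] = 42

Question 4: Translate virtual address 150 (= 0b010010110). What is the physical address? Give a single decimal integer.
Answer: 1526

Derivation:
vaddr = 150 = 0b010010110
Split: l1_idx=1, l2_idx=1, offset=6
L1[1] = 2
L2[2][1] = 95
paddr = 95 * 16 + 6 = 1526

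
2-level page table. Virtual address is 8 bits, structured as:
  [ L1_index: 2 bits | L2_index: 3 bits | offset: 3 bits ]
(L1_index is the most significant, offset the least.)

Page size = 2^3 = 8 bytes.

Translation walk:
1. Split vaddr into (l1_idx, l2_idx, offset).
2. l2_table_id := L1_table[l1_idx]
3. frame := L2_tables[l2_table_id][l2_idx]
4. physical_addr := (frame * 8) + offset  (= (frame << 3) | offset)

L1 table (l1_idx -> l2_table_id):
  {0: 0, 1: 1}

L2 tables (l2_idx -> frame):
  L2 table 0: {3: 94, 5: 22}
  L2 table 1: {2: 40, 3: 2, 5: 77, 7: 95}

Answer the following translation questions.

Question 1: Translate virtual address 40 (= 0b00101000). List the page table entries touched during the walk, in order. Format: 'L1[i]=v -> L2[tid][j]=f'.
Answer: L1[0]=0 -> L2[0][5]=22

Derivation:
vaddr = 40 = 0b00101000
Split: l1_idx=0, l2_idx=5, offset=0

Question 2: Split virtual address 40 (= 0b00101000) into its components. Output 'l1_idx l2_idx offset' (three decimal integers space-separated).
vaddr = 40 = 0b00101000
  top 2 bits -> l1_idx = 0
  next 3 bits -> l2_idx = 5
  bottom 3 bits -> offset = 0

Answer: 0 5 0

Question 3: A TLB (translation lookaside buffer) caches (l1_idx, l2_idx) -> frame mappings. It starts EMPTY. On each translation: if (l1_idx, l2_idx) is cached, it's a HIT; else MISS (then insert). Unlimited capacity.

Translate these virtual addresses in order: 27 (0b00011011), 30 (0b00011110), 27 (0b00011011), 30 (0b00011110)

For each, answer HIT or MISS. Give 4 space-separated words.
vaddr=27: (0,3) not in TLB -> MISS, insert
vaddr=30: (0,3) in TLB -> HIT
vaddr=27: (0,3) in TLB -> HIT
vaddr=30: (0,3) in TLB -> HIT

Answer: MISS HIT HIT HIT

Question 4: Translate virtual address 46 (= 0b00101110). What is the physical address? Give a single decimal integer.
vaddr = 46 = 0b00101110
Split: l1_idx=0, l2_idx=5, offset=6
L1[0] = 0
L2[0][5] = 22
paddr = 22 * 8 + 6 = 182

Answer: 182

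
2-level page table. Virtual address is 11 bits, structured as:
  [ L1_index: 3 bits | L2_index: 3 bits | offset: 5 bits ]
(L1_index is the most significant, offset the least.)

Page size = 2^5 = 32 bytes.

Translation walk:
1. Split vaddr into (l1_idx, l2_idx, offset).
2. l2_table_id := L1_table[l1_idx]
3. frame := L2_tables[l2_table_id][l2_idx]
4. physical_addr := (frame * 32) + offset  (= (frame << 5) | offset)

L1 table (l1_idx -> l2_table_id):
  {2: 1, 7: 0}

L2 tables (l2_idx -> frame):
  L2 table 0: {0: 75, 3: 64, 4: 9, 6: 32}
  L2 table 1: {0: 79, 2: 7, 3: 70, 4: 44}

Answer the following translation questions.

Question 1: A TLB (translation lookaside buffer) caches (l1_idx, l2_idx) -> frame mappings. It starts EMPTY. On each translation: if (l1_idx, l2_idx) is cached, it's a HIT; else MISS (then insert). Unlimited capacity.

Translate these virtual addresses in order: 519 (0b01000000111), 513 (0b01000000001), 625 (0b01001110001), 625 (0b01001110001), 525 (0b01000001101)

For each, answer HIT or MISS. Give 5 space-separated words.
vaddr=519: (2,0) not in TLB -> MISS, insert
vaddr=513: (2,0) in TLB -> HIT
vaddr=625: (2,3) not in TLB -> MISS, insert
vaddr=625: (2,3) in TLB -> HIT
vaddr=525: (2,0) in TLB -> HIT

Answer: MISS HIT MISS HIT HIT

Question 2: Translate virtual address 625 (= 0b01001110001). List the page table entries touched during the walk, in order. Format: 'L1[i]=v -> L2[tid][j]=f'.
vaddr = 625 = 0b01001110001
Split: l1_idx=2, l2_idx=3, offset=17

Answer: L1[2]=1 -> L2[1][3]=70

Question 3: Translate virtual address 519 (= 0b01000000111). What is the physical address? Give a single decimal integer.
Answer: 2535

Derivation:
vaddr = 519 = 0b01000000111
Split: l1_idx=2, l2_idx=0, offset=7
L1[2] = 1
L2[1][0] = 79
paddr = 79 * 32 + 7 = 2535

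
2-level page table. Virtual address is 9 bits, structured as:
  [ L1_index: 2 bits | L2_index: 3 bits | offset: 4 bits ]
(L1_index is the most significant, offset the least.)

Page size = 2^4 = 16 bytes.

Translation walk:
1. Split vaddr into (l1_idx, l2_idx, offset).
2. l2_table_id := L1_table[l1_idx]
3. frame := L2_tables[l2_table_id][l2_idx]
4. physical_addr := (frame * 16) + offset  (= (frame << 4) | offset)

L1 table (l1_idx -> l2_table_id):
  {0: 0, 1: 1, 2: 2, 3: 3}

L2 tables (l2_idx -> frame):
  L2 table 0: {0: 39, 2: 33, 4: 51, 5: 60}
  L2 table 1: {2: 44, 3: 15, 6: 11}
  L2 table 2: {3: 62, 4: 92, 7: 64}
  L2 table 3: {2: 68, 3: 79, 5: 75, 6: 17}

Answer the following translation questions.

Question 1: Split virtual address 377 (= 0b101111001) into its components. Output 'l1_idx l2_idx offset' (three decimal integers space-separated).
Answer: 2 7 9

Derivation:
vaddr = 377 = 0b101111001
  top 2 bits -> l1_idx = 2
  next 3 bits -> l2_idx = 7
  bottom 4 bits -> offset = 9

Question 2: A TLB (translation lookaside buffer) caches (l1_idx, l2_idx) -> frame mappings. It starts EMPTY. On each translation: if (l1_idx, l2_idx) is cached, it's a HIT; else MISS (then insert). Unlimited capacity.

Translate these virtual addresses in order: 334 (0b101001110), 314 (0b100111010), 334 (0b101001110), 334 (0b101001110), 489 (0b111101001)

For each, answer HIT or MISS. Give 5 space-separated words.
vaddr=334: (2,4) not in TLB -> MISS, insert
vaddr=314: (2,3) not in TLB -> MISS, insert
vaddr=334: (2,4) in TLB -> HIT
vaddr=334: (2,4) in TLB -> HIT
vaddr=489: (3,6) not in TLB -> MISS, insert

Answer: MISS MISS HIT HIT MISS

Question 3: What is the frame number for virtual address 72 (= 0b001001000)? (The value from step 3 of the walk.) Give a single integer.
vaddr = 72: l1_idx=0, l2_idx=4
L1[0] = 0; L2[0][4] = 51

Answer: 51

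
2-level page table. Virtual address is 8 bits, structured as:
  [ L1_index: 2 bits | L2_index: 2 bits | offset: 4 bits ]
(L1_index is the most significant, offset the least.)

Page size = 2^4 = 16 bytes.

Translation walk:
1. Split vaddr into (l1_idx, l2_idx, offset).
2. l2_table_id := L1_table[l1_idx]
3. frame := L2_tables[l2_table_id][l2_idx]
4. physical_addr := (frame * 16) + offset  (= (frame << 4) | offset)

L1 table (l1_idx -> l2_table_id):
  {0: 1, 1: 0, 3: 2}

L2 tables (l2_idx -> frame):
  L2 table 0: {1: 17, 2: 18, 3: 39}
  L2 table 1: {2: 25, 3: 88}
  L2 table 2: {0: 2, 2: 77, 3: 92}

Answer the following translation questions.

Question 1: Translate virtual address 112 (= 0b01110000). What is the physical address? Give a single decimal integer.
vaddr = 112 = 0b01110000
Split: l1_idx=1, l2_idx=3, offset=0
L1[1] = 0
L2[0][3] = 39
paddr = 39 * 16 + 0 = 624

Answer: 624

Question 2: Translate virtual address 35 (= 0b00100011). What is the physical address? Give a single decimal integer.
Answer: 403

Derivation:
vaddr = 35 = 0b00100011
Split: l1_idx=0, l2_idx=2, offset=3
L1[0] = 1
L2[1][2] = 25
paddr = 25 * 16 + 3 = 403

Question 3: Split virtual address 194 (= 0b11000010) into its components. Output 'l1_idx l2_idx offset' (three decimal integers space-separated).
Answer: 3 0 2

Derivation:
vaddr = 194 = 0b11000010
  top 2 bits -> l1_idx = 3
  next 2 bits -> l2_idx = 0
  bottom 4 bits -> offset = 2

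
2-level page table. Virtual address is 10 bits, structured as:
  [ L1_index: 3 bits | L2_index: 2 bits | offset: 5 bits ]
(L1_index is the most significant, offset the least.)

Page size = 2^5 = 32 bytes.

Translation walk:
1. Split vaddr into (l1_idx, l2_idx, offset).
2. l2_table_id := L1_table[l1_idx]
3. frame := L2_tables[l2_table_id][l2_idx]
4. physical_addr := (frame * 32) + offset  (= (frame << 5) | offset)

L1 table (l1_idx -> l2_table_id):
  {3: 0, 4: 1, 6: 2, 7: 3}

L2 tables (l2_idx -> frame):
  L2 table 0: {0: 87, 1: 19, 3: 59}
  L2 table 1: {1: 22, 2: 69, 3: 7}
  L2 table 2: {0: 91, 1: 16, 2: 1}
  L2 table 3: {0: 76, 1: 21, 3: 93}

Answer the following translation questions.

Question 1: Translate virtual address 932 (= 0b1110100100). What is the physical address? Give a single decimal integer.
Answer: 676

Derivation:
vaddr = 932 = 0b1110100100
Split: l1_idx=7, l2_idx=1, offset=4
L1[7] = 3
L2[3][1] = 21
paddr = 21 * 32 + 4 = 676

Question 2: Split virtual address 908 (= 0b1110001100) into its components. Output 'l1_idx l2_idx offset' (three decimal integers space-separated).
vaddr = 908 = 0b1110001100
  top 3 bits -> l1_idx = 7
  next 2 bits -> l2_idx = 0
  bottom 5 bits -> offset = 12

Answer: 7 0 12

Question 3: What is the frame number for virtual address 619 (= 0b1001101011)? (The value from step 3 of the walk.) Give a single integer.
vaddr = 619: l1_idx=4, l2_idx=3
L1[4] = 1; L2[1][3] = 7

Answer: 7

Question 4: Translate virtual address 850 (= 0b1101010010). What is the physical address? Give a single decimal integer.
Answer: 50

Derivation:
vaddr = 850 = 0b1101010010
Split: l1_idx=6, l2_idx=2, offset=18
L1[6] = 2
L2[2][2] = 1
paddr = 1 * 32 + 18 = 50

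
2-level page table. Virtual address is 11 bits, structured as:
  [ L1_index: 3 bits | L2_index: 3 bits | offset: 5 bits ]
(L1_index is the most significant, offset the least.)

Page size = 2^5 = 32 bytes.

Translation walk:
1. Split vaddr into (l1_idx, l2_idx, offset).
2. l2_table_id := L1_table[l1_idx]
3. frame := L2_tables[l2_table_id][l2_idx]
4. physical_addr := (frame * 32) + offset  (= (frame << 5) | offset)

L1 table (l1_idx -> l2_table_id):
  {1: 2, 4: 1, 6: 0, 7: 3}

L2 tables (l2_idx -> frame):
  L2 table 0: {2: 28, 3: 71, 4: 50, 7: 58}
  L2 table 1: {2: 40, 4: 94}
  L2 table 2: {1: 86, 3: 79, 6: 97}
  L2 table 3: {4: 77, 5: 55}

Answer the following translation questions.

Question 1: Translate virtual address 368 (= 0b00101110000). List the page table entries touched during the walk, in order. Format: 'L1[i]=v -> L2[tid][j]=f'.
vaddr = 368 = 0b00101110000
Split: l1_idx=1, l2_idx=3, offset=16

Answer: L1[1]=2 -> L2[2][3]=79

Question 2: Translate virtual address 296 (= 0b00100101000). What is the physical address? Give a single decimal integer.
vaddr = 296 = 0b00100101000
Split: l1_idx=1, l2_idx=1, offset=8
L1[1] = 2
L2[2][1] = 86
paddr = 86 * 32 + 8 = 2760

Answer: 2760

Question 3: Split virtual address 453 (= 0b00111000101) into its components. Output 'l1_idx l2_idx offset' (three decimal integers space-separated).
vaddr = 453 = 0b00111000101
  top 3 bits -> l1_idx = 1
  next 3 bits -> l2_idx = 6
  bottom 5 bits -> offset = 5

Answer: 1 6 5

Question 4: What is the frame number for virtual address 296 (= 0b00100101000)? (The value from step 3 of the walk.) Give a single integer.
vaddr = 296: l1_idx=1, l2_idx=1
L1[1] = 2; L2[2][1] = 86

Answer: 86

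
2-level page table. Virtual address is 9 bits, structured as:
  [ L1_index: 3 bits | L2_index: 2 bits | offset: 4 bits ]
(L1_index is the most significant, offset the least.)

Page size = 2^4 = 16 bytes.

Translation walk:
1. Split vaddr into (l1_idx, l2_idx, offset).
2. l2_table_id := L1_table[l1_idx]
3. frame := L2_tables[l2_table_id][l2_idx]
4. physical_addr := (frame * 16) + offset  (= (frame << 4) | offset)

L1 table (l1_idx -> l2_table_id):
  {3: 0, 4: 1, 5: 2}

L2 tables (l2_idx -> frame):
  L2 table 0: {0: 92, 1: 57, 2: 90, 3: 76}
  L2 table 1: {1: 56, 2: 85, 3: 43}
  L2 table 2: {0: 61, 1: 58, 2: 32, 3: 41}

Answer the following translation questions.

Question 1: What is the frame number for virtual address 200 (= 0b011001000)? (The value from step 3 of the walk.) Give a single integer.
Answer: 92

Derivation:
vaddr = 200: l1_idx=3, l2_idx=0
L1[3] = 0; L2[0][0] = 92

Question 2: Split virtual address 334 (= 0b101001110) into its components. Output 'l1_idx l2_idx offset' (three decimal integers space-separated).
vaddr = 334 = 0b101001110
  top 3 bits -> l1_idx = 5
  next 2 bits -> l2_idx = 0
  bottom 4 bits -> offset = 14

Answer: 5 0 14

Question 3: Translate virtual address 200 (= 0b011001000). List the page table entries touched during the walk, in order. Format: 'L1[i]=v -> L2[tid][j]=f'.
vaddr = 200 = 0b011001000
Split: l1_idx=3, l2_idx=0, offset=8

Answer: L1[3]=0 -> L2[0][0]=92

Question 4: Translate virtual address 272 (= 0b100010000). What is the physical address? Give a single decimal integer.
Answer: 896

Derivation:
vaddr = 272 = 0b100010000
Split: l1_idx=4, l2_idx=1, offset=0
L1[4] = 1
L2[1][1] = 56
paddr = 56 * 16 + 0 = 896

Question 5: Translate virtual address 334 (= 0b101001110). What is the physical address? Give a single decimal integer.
vaddr = 334 = 0b101001110
Split: l1_idx=5, l2_idx=0, offset=14
L1[5] = 2
L2[2][0] = 61
paddr = 61 * 16 + 14 = 990

Answer: 990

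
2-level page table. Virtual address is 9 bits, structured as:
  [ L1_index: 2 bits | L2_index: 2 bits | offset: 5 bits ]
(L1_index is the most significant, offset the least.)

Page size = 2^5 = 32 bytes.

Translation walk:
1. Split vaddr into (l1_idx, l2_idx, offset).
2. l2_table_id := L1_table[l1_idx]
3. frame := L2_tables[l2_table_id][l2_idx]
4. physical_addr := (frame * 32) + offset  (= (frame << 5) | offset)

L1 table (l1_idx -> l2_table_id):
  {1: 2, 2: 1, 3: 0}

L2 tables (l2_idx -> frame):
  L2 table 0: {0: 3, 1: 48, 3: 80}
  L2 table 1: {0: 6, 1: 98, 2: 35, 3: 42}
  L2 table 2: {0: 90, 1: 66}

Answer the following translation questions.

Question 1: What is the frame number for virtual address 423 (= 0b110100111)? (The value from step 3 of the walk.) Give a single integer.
Answer: 48

Derivation:
vaddr = 423: l1_idx=3, l2_idx=1
L1[3] = 0; L2[0][1] = 48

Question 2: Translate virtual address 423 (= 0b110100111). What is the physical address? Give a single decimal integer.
Answer: 1543

Derivation:
vaddr = 423 = 0b110100111
Split: l1_idx=3, l2_idx=1, offset=7
L1[3] = 0
L2[0][1] = 48
paddr = 48 * 32 + 7 = 1543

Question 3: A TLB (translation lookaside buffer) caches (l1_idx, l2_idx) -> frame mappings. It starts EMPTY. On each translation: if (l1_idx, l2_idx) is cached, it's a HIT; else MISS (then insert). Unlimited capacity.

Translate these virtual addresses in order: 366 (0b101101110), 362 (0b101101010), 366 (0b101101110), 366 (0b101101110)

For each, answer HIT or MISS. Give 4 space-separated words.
Answer: MISS HIT HIT HIT

Derivation:
vaddr=366: (2,3) not in TLB -> MISS, insert
vaddr=362: (2,3) in TLB -> HIT
vaddr=366: (2,3) in TLB -> HIT
vaddr=366: (2,3) in TLB -> HIT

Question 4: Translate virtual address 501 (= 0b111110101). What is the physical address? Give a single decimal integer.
vaddr = 501 = 0b111110101
Split: l1_idx=3, l2_idx=3, offset=21
L1[3] = 0
L2[0][3] = 80
paddr = 80 * 32 + 21 = 2581

Answer: 2581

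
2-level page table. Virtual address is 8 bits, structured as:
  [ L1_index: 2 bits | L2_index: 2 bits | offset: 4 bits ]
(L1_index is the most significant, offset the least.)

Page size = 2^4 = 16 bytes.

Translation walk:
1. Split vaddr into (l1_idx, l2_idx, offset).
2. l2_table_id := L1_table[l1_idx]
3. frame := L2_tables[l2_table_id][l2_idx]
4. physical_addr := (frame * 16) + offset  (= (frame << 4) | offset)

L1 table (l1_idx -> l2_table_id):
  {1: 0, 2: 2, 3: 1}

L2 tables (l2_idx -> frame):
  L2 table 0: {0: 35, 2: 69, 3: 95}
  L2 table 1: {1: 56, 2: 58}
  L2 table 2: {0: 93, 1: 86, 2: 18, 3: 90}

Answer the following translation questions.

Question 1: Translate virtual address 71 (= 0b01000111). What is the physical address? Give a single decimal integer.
vaddr = 71 = 0b01000111
Split: l1_idx=1, l2_idx=0, offset=7
L1[1] = 0
L2[0][0] = 35
paddr = 35 * 16 + 7 = 567

Answer: 567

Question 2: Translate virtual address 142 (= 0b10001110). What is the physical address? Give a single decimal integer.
Answer: 1502

Derivation:
vaddr = 142 = 0b10001110
Split: l1_idx=2, l2_idx=0, offset=14
L1[2] = 2
L2[2][0] = 93
paddr = 93 * 16 + 14 = 1502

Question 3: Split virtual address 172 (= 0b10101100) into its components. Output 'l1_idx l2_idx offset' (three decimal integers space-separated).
vaddr = 172 = 0b10101100
  top 2 bits -> l1_idx = 2
  next 2 bits -> l2_idx = 2
  bottom 4 bits -> offset = 12

Answer: 2 2 12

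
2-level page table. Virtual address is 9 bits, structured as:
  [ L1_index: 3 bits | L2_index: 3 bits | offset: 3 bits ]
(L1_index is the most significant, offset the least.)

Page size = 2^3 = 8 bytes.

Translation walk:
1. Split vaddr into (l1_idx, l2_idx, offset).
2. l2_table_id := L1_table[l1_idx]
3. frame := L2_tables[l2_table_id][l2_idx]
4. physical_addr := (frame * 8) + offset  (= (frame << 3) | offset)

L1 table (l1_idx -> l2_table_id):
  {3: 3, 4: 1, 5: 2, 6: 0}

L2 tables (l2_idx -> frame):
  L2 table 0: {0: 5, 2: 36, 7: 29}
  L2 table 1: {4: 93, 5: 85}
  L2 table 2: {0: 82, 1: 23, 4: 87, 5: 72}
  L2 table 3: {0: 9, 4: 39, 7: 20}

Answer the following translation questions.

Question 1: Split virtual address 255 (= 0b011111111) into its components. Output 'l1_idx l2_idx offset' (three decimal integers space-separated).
vaddr = 255 = 0b011111111
  top 3 bits -> l1_idx = 3
  next 3 bits -> l2_idx = 7
  bottom 3 bits -> offset = 7

Answer: 3 7 7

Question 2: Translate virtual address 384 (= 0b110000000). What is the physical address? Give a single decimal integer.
vaddr = 384 = 0b110000000
Split: l1_idx=6, l2_idx=0, offset=0
L1[6] = 0
L2[0][0] = 5
paddr = 5 * 8 + 0 = 40

Answer: 40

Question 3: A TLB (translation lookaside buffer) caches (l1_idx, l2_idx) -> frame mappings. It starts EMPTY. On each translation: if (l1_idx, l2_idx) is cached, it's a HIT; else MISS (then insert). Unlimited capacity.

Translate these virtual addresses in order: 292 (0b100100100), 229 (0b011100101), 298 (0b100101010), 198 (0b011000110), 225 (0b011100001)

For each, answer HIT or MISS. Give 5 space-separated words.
vaddr=292: (4,4) not in TLB -> MISS, insert
vaddr=229: (3,4) not in TLB -> MISS, insert
vaddr=298: (4,5) not in TLB -> MISS, insert
vaddr=198: (3,0) not in TLB -> MISS, insert
vaddr=225: (3,4) in TLB -> HIT

Answer: MISS MISS MISS MISS HIT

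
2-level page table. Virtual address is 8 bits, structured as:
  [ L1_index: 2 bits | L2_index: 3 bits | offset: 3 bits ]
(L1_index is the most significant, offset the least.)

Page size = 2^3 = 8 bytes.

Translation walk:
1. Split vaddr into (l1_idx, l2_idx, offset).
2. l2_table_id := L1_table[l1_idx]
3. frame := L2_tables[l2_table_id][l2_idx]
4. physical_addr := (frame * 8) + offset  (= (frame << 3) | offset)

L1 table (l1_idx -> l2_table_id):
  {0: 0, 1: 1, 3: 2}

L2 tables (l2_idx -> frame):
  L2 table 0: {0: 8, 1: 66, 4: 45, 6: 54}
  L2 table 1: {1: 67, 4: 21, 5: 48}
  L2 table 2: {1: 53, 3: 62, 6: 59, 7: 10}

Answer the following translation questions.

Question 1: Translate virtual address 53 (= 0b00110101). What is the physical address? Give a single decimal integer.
Answer: 437

Derivation:
vaddr = 53 = 0b00110101
Split: l1_idx=0, l2_idx=6, offset=5
L1[0] = 0
L2[0][6] = 54
paddr = 54 * 8 + 5 = 437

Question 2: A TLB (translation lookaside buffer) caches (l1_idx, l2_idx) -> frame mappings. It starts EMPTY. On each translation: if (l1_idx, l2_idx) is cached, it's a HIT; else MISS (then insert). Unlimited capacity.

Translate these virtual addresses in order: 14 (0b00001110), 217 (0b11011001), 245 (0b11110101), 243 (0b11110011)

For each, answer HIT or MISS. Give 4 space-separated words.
Answer: MISS MISS MISS HIT

Derivation:
vaddr=14: (0,1) not in TLB -> MISS, insert
vaddr=217: (3,3) not in TLB -> MISS, insert
vaddr=245: (3,6) not in TLB -> MISS, insert
vaddr=243: (3,6) in TLB -> HIT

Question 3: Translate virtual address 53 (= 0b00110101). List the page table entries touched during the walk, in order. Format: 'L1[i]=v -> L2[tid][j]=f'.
Answer: L1[0]=0 -> L2[0][6]=54

Derivation:
vaddr = 53 = 0b00110101
Split: l1_idx=0, l2_idx=6, offset=5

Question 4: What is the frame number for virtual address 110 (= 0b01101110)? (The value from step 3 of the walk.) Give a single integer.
vaddr = 110: l1_idx=1, l2_idx=5
L1[1] = 1; L2[1][5] = 48

Answer: 48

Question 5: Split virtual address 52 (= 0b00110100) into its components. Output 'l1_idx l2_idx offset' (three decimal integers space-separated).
Answer: 0 6 4

Derivation:
vaddr = 52 = 0b00110100
  top 2 bits -> l1_idx = 0
  next 3 bits -> l2_idx = 6
  bottom 3 bits -> offset = 4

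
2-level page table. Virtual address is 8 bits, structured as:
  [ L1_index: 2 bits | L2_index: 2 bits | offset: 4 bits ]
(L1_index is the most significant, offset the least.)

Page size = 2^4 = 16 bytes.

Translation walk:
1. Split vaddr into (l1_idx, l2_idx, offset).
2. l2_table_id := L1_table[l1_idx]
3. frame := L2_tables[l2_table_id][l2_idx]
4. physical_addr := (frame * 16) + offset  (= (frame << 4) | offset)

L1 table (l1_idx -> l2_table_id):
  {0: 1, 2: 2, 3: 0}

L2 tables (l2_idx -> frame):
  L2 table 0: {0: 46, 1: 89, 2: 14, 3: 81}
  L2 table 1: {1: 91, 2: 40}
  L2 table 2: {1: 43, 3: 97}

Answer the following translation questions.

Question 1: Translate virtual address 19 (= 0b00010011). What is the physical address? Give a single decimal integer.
Answer: 1459

Derivation:
vaddr = 19 = 0b00010011
Split: l1_idx=0, l2_idx=1, offset=3
L1[0] = 1
L2[1][1] = 91
paddr = 91 * 16 + 3 = 1459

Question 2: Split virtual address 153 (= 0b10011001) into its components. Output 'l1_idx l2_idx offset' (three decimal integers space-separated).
Answer: 2 1 9

Derivation:
vaddr = 153 = 0b10011001
  top 2 bits -> l1_idx = 2
  next 2 bits -> l2_idx = 1
  bottom 4 bits -> offset = 9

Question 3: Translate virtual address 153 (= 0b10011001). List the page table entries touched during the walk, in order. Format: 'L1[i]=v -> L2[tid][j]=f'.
vaddr = 153 = 0b10011001
Split: l1_idx=2, l2_idx=1, offset=9

Answer: L1[2]=2 -> L2[2][1]=43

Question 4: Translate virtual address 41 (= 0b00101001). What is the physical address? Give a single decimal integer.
Answer: 649

Derivation:
vaddr = 41 = 0b00101001
Split: l1_idx=0, l2_idx=2, offset=9
L1[0] = 1
L2[1][2] = 40
paddr = 40 * 16 + 9 = 649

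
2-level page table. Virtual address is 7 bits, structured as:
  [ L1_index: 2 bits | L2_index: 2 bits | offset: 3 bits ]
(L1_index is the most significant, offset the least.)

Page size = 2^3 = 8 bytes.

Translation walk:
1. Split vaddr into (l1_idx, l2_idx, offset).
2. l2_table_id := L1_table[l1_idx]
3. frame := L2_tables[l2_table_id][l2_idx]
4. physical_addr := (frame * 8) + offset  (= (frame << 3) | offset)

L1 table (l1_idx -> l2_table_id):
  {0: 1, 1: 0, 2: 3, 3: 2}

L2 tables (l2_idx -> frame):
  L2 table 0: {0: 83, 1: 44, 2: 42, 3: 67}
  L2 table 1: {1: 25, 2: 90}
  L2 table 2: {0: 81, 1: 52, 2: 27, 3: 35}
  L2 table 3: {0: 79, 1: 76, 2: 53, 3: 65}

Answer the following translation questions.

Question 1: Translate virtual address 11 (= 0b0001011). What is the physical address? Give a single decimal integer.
Answer: 203

Derivation:
vaddr = 11 = 0b0001011
Split: l1_idx=0, l2_idx=1, offset=3
L1[0] = 1
L2[1][1] = 25
paddr = 25 * 8 + 3 = 203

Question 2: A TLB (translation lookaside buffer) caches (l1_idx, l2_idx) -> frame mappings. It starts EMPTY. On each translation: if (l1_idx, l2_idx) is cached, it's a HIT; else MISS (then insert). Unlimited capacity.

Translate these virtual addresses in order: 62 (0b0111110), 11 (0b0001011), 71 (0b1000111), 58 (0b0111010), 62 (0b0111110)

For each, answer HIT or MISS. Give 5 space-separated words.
vaddr=62: (1,3) not in TLB -> MISS, insert
vaddr=11: (0,1) not in TLB -> MISS, insert
vaddr=71: (2,0) not in TLB -> MISS, insert
vaddr=58: (1,3) in TLB -> HIT
vaddr=62: (1,3) in TLB -> HIT

Answer: MISS MISS MISS HIT HIT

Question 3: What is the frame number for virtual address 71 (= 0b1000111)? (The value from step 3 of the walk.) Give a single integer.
vaddr = 71: l1_idx=2, l2_idx=0
L1[2] = 3; L2[3][0] = 79

Answer: 79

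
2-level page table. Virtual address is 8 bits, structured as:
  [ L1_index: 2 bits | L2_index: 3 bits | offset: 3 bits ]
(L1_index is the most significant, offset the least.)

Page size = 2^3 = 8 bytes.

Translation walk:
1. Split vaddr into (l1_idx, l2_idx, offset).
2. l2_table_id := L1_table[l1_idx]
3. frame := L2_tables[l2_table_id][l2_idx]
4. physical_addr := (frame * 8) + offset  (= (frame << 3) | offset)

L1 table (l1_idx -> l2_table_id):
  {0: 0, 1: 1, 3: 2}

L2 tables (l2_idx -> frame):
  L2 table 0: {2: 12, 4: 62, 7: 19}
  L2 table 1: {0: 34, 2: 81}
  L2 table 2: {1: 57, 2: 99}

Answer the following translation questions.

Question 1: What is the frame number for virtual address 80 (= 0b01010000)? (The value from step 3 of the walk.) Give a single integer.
vaddr = 80: l1_idx=1, l2_idx=2
L1[1] = 1; L2[1][2] = 81

Answer: 81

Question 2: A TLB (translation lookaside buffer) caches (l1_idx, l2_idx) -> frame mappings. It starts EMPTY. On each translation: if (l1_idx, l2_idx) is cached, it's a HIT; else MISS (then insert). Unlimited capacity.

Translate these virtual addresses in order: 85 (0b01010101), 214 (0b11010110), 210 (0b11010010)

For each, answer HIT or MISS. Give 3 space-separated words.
Answer: MISS MISS HIT

Derivation:
vaddr=85: (1,2) not in TLB -> MISS, insert
vaddr=214: (3,2) not in TLB -> MISS, insert
vaddr=210: (3,2) in TLB -> HIT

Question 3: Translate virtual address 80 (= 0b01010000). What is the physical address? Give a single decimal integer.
Answer: 648

Derivation:
vaddr = 80 = 0b01010000
Split: l1_idx=1, l2_idx=2, offset=0
L1[1] = 1
L2[1][2] = 81
paddr = 81 * 8 + 0 = 648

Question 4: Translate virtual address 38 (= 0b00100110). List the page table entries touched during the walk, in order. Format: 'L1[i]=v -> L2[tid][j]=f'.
vaddr = 38 = 0b00100110
Split: l1_idx=0, l2_idx=4, offset=6

Answer: L1[0]=0 -> L2[0][4]=62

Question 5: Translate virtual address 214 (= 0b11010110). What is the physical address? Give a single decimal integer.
Answer: 798

Derivation:
vaddr = 214 = 0b11010110
Split: l1_idx=3, l2_idx=2, offset=6
L1[3] = 2
L2[2][2] = 99
paddr = 99 * 8 + 6 = 798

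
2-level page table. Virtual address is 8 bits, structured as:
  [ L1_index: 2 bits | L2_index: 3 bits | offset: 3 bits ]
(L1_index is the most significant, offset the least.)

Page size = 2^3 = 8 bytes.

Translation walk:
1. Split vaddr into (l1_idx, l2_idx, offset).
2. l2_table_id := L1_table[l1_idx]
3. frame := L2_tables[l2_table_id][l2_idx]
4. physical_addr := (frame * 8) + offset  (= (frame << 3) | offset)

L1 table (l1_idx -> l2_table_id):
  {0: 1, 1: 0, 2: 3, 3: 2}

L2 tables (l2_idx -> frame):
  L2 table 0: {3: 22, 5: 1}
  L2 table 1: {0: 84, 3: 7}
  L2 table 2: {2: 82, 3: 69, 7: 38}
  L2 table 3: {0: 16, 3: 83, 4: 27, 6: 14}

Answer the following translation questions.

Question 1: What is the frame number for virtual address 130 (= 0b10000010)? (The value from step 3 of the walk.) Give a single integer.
Answer: 16

Derivation:
vaddr = 130: l1_idx=2, l2_idx=0
L1[2] = 3; L2[3][0] = 16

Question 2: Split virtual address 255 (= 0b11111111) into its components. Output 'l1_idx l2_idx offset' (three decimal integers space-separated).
vaddr = 255 = 0b11111111
  top 2 bits -> l1_idx = 3
  next 3 bits -> l2_idx = 7
  bottom 3 bits -> offset = 7

Answer: 3 7 7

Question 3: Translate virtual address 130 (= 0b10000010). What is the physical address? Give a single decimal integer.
Answer: 130

Derivation:
vaddr = 130 = 0b10000010
Split: l1_idx=2, l2_idx=0, offset=2
L1[2] = 3
L2[3][0] = 16
paddr = 16 * 8 + 2 = 130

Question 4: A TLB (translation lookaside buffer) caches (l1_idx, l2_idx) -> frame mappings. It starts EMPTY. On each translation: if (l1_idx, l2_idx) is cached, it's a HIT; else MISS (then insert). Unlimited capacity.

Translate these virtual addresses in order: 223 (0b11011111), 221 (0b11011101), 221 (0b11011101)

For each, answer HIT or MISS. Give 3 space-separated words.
vaddr=223: (3,3) not in TLB -> MISS, insert
vaddr=221: (3,3) in TLB -> HIT
vaddr=221: (3,3) in TLB -> HIT

Answer: MISS HIT HIT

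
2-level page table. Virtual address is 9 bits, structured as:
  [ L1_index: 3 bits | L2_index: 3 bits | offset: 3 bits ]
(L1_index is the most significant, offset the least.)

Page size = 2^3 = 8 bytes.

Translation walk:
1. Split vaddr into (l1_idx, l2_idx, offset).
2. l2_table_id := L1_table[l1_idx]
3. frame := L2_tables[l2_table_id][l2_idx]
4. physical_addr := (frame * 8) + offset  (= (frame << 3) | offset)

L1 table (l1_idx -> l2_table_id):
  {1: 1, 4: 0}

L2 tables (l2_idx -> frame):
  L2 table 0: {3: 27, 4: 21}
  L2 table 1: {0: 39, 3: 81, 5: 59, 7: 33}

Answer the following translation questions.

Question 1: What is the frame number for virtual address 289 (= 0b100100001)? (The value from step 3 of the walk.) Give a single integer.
vaddr = 289: l1_idx=4, l2_idx=4
L1[4] = 0; L2[0][4] = 21

Answer: 21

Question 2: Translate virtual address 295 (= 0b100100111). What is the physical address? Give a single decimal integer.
Answer: 175

Derivation:
vaddr = 295 = 0b100100111
Split: l1_idx=4, l2_idx=4, offset=7
L1[4] = 0
L2[0][4] = 21
paddr = 21 * 8 + 7 = 175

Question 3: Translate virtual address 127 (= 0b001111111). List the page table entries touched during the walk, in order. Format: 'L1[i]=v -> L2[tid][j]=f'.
Answer: L1[1]=1 -> L2[1][7]=33

Derivation:
vaddr = 127 = 0b001111111
Split: l1_idx=1, l2_idx=7, offset=7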